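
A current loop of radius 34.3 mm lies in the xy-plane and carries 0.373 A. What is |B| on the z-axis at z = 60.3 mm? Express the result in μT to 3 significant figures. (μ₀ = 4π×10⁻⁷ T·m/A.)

B ≈ 0.826 μT

On the axis of a circular loop, B = μ₀IR² / [2(R²+z²)^(3/2)].
R² + z² = (0.0343)² + (0.0603)² = 0.004813 m², and (R²+z²)^(3/2) = 3.34×10⁻⁴ m³.
B = (4π×10⁻⁷ × 0.373 × 0.001176) / (2 × 3.34×10⁻⁴) = 8.26×10⁻⁷ T.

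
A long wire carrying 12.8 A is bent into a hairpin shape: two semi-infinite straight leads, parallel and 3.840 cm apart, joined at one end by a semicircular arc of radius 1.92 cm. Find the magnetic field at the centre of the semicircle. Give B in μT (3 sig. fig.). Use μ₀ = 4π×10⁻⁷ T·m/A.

The semicircular arc contributes B_arc = μ₀I·π/(4πR) = μ₀I/(4R) = 2.09×10⁻⁴ T.
Each semi-infinite lead is at perpendicular distance R = 0.0192 m from the centre, with the perpendicular foot at its near end, so it contributes μ₀I/(4πR); both point the same way, together 1.33×10⁻⁴ T.
Arc and leads all point the same direction: B = 2.09×10⁻⁴ + 1.33×10⁻⁴ = 3.43×10⁻⁴ T.

B ≈ 343 μT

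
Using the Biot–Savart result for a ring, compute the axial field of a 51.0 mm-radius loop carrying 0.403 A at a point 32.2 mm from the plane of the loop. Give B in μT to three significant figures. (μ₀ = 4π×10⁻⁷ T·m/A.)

B ≈ 3.00 μT

On the axis of a circular loop, B = μ₀IR² / [2(R²+z²)^(3/2)].
R² + z² = (0.051)² + (0.0322)² = 0.003638 m², and (R²+z²)^(3/2) = 2.19×10⁻⁴ m³.
B = (4π×10⁻⁷ × 0.403 × 0.002601) / (2 × 2.19×10⁻⁴) = 3.00×10⁻⁶ T.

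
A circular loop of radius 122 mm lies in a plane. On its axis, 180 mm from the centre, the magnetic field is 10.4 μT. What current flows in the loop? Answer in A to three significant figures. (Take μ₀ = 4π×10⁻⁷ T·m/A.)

On the axis of a loop, B = μ₀IR²/[2(R²+z²)^(3/2)], so I = 2B(R²+z²)^(3/2)/(μ₀R²).
R² + z² = 0.01488 + 0.0324 = 0.04728 m²; raised to 3/2 gives 1.03×10⁻² m³.
I = 2 × 1.04×10⁻⁵ × 1.03×10⁻² / (1.26×10⁻⁶ × 0.01488) = 11.4 A.

I ≈ 11.4 A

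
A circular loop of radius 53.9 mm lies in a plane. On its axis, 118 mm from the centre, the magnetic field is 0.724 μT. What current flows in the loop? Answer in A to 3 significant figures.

I ≈ 0.866 A

On the axis of a loop, B = μ₀IR²/[2(R²+z²)^(3/2)], so I = 2B(R²+z²)^(3/2)/(μ₀R²).
R² + z² = 0.002905 + 0.01392 = 0.01683 m²; raised to 3/2 gives 2.18×10⁻³ m³.
I = 2 × 7.24×10⁻⁷ × 2.18×10⁻³ / (1.26×10⁻⁶ × 0.002905) = 0.866 A.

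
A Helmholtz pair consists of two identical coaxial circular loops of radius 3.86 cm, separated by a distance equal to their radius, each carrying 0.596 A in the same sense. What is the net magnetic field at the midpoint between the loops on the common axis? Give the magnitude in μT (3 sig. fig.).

B ≈ 13.9 μT

Each loop contributes B = μ₀IR²/[2(R²+z²)^(3/2)] on the axis, with z measured from that loop.
Loop 1 (z = 0.0193 m): B₁ = 6.94×10⁻⁶ T. Loop 2 (z = 0.0193 m): B₂ = 6.94×10⁻⁶ T.
The fields add: B = B₁ + B₂ = 1.39×10⁻⁵ T.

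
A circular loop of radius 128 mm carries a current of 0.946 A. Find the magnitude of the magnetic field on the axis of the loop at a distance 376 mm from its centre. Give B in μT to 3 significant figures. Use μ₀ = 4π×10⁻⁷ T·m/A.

B ≈ 0.155 μT

On the axis of a circular loop, B = μ₀IR² / [2(R²+z²)^(3/2)].
R² + z² = (0.128)² + (0.376)² = 0.1578 m², and (R²+z²)^(3/2) = 6.27×10⁻² m³.
B = (4π×10⁻⁷ × 0.946 × 0.01638) / (2 × 6.27×10⁻²) = 1.55×10⁻⁷ T.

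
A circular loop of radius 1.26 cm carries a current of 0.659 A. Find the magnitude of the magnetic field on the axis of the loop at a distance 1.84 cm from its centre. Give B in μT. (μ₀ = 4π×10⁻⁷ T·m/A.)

On the axis of a circular loop, B = μ₀IR² / [2(R²+z²)^(3/2)].
R² + z² = (0.0126)² + (0.0184)² = 0.0004973 m², and (R²+z²)^(3/2) = 1.11×10⁻⁵ m³.
B = (4π×10⁻⁷ × 0.659 × 0.0001588) / (2 × 1.11×10⁻⁵) = 5.93×10⁻⁶ T.

B ≈ 5.93 μT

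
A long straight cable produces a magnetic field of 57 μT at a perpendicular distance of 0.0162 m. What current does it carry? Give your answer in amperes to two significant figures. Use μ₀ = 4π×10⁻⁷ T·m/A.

I ≈ 4.6 A

For a long straight wire B = μ₀I/(2πd), so I = 2πdB/μ₀.
I = 2π × 0.0162 × 5.70×10⁻⁵ / (4π×10⁻⁷) = 4.62 A.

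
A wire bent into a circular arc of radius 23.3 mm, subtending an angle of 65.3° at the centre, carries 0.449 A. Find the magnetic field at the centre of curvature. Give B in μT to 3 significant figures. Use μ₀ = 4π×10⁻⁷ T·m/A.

B ≈ 2.20 μT

The Biot–Savart field of a circular arc at its centre is B = μ₀Iφ/(4πR), with φ = 1.14 rad.
B = (4π×10⁻⁷ × 0.449 × 1.14) / (4π × 0.0233) = 2.20×10⁻⁶ T.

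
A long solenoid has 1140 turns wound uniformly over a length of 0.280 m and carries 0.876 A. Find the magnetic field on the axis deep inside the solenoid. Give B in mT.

Inside a long solenoid, B = μ₀nI with n = 4071 turns/m.
B = 4π×10⁻⁷ × 4071 × 0.876 = 4.48×10⁻³ T.

B ≈ 4.48 mT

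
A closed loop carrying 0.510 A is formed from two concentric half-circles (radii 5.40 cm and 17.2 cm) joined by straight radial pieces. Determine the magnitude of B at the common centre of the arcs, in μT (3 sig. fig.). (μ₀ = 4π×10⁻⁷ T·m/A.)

The radial connectors point toward the centre, so dl × r̂ = 0 and they contribute nothing.
Each semicircle gives μ₀I/(4R): inner arc 2.97×10⁻⁶ T, outer arc 9.32×10⁻⁷ T.
The two arcs carry current in opposite angular senses, so their fields oppose: B = |2.97×10⁻⁶ − 9.32×10⁻⁷| = 2.04×10⁻⁶ T.

B ≈ 2.04 μT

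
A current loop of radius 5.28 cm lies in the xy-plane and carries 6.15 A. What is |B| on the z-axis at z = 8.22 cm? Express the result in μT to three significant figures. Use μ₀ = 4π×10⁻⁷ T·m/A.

On the axis of a circular loop, B = μ₀IR² / [2(R²+z²)^(3/2)].
R² + z² = (0.0528)² + (0.0822)² = 0.009545 m², and (R²+z²)^(3/2) = 9.32×10⁻⁴ m³.
B = (4π×10⁻⁷ × 6.15 × 0.002788) / (2 × 9.32×10⁻⁴) = 1.16×10⁻⁵ T.

B ≈ 11.6 μT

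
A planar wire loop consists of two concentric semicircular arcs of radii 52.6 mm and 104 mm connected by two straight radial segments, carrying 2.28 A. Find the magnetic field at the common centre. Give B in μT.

The radial connectors point toward the centre, so dl × r̂ = 0 and they contribute nothing.
Each semicircle gives μ₀I/(4R): inner arc 1.36×10⁻⁵ T, outer arc 6.89×10⁻⁶ T.
The two arcs carry current in opposite angular senses, so their fields oppose: B = |1.36×10⁻⁵ − 6.89×10⁻⁶| = 6.73×10⁻⁶ T.

B ≈ 6.73 μT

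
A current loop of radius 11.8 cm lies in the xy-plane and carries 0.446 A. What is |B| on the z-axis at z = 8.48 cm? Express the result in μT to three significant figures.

B ≈ 1.27 μT

On the axis of a circular loop, B = μ₀IR² / [2(R²+z²)^(3/2)].
R² + z² = (0.118)² + (0.0848)² = 0.02112 m², and (R²+z²)^(3/2) = 3.07×10⁻³ m³.
B = (4π×10⁻⁷ × 0.446 × 0.01392) / (2 × 3.07×10⁻³) = 1.27×10⁻⁶ T.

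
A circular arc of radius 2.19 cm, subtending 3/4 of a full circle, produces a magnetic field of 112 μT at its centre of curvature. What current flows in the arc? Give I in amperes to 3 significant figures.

I ≈ 5.21 A

For a circular arc, B = μ₀Iφ/(4πR) with φ in radians; here φ = 4.712 rad.
So I = 4πRB/(μ₀φ) = 4π × 0.0219 × 1.12×10⁻⁴ / (4π×10⁻⁷ × 4.712) = 5.21 A.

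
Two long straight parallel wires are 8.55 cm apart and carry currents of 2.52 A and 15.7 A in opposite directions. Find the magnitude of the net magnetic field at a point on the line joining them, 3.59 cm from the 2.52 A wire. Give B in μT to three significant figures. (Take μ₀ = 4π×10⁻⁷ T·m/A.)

Each long wire gives B = μ₀I/(2πd). Distances are d₁ = 0.0359 m and d₂ = 0.0496 m.
B₁ = 1.40×10⁻⁵ T, B₂ = 6.33×10⁻⁵ T.
Between antiparallel currents both contributions point the same way, so they add. B = B₁ + B₂ = 1.40×10⁻⁵ + 6.33×10⁻⁵ = 7.73×10⁻⁵ T.

B ≈ 77.3 μT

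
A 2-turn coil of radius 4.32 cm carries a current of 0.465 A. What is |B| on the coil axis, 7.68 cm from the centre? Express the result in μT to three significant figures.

B ≈ 1.59 μT

For an N-turn flat coil, B = Nμ₀IR²/[2(R²+z²)^(3/2)] with R = 0.0432 m, z = 0.0768 m.
B = 2 × 7.97×10⁻⁷ T = 1.59×10⁻⁶ T.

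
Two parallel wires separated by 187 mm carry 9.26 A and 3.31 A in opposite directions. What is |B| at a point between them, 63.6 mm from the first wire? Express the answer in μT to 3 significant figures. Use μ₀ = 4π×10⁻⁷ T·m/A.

B ≈ 34.5 μT

Each long wire gives B = μ₀I/(2πd). Distances are d₁ = 0.0636 m and d₂ = 0.1234 m.
B₁ = 2.91×10⁻⁵ T, B₂ = 5.36×10⁻⁶ T.
Between antiparallel currents both contributions point the same way, so they add. B = B₁ + B₂ = 2.91×10⁻⁵ + 5.36×10⁻⁶ = 3.45×10⁻⁵ T.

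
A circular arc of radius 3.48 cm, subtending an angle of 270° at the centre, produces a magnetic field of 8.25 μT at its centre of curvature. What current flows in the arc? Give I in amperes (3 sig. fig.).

For a circular arc, B = μ₀Iφ/(4πR) with φ in radians; here φ = 4.712 rad.
So I = 4πRB/(μ₀φ) = 4π × 0.0348 × 8.25×10⁻⁶ / (4π×10⁻⁷ × 4.712) = 0.609 A.

I ≈ 0.609 A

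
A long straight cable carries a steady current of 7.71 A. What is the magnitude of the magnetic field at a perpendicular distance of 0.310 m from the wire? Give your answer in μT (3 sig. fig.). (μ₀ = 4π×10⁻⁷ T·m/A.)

For an infinitely long straight wire, B = μ₀I/(2πd).
B = (4π×10⁻⁷ × 7.71) / (2π × 0.31) = 4.97×10⁻⁶ T.

B ≈ 4.97 μT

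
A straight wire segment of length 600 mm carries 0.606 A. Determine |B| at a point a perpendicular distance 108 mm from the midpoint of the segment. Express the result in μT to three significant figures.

For a finite straight segment, B = (μ₀I/4πd)(sinθ₁ + sinθ₂), where θ₁, θ₂ are the angles from the perpendicular to each end.
The perpendicular from the point meets the wire at its midpoint, so each end is L/2 = 0.3 m away along the wire.
sinθ₁ = 0.3/√(0.3²+0.108²) = 0.9409; sinθ₂ = 0.3/√(0.3²+0.108²) = 0.9409.
B = (4π×10⁻⁷ × 0.606) / (4π × 0.108) × (0.9409 + 0.9409) = 1.06×10⁻⁶ T.

B ≈ 1.06 μT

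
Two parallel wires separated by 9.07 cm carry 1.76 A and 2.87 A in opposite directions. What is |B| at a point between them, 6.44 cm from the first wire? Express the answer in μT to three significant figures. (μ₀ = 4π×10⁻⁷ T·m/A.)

Each long wire gives B = μ₀I/(2πd). Distances are d₁ = 0.0644 m and d₂ = 0.0263 m.
B₁ = 5.47×10⁻⁶ T, B₂ = 2.18×10⁻⁵ T.
Between antiparallel currents both contributions point the same way, so they add. B = B₁ + B₂ = 5.47×10⁻⁶ + 2.18×10⁻⁵ = 2.73×10⁻⁵ T.

B ≈ 27.3 μT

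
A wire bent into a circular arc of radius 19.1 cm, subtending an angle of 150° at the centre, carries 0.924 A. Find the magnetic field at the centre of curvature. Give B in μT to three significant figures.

B ≈ 1.27 μT

The Biot–Savart field of a circular arc at its centre is B = μ₀Iφ/(4πR), with φ = 2.618 rad.
B = (4π×10⁻⁷ × 0.924 × 2.618) / (4π × 0.191) = 1.27×10⁻⁶ T.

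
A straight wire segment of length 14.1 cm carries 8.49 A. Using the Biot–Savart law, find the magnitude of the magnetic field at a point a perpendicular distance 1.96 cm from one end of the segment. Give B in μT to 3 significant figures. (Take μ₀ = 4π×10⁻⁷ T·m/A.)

B ≈ 42.9 μT

For a finite straight segment, B = (μ₀I/4πd)(sinθ₁ + sinθ₂), where θ₁, θ₂ are the angles from the perpendicular to each end.
The perpendicular foot is at one end, so the two end-offsets along the wire are 0 and L = 0.141 m.
sinθ₁ = 0/√(0²+0.0196²) = 0.0000; sinθ₂ = 0.141/√(0.141²+0.0196²) = 0.9905.
B = (4π×10⁻⁷ × 8.49) / (4π × 0.0196) × (0.0000 + 0.9905) = 4.29×10⁻⁵ T.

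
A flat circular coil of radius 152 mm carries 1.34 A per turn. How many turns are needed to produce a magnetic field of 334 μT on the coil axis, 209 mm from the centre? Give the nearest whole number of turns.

For an N-turn coil, B = Nμ₀IR²/[2(R²+z²)^(3/2)]. A single turn gives B₁ = 1.13×10⁻⁶ T with R = 0.152 m, z = 0.209 m.
N = B/B₁ = 3.34×10⁻⁴ / 1.13×10⁻⁶ = 296.34.

N = 296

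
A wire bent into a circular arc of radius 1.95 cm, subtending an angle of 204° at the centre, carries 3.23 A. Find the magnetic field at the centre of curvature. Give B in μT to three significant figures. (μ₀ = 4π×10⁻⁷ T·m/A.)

B ≈ 59.0 μT

The Biot–Savart field of a circular arc at its centre is B = μ₀Iφ/(4πR), with φ = 3.56 rad.
B = (4π×10⁻⁷ × 3.23 × 3.56) / (4π × 0.0195) = 5.90×10⁻⁵ T.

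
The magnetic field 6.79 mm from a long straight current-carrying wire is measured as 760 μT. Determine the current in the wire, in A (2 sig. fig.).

I ≈ 26 A

For a long straight wire B = μ₀I/(2πd), so I = 2πdB/μ₀.
I = 2π × 0.00679 × 7.60×10⁻⁴ / (4π×10⁻⁷) = 25.8 A.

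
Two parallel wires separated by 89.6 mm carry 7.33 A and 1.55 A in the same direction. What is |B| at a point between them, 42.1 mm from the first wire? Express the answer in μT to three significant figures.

B ≈ 28.3 μT

Each long wire gives B = μ₀I/(2πd). Distances are d₁ = 0.0421 m and d₂ = 0.0475 m.
B₁ = 3.48×10⁻⁵ T, B₂ = 6.53×10⁻⁶ T.
Between parallel currents the two contributions point in opposite directions, so they subtract. B = |B₁ − B₂| = |3.48×10⁻⁵ − 6.53×10⁻⁶| = 2.83×10⁻⁵ T.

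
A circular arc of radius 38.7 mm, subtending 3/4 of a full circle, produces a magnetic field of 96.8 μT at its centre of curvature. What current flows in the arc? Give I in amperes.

For a circular arc, B = μ₀Iφ/(4πR) with φ in radians; here φ = 4.712 rad.
So I = 4πRB/(μ₀φ) = 4π × 0.0387 × 9.68×10⁻⁵ / (4π×10⁻⁷ × 4.712) = 7.95 A.

I ≈ 7.95 A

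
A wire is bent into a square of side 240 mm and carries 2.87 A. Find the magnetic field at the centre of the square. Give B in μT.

B ≈ 13.5 μT

Each side is a finite straight segment at perpendicular distance d = a/(2 tan(π/4)) = 0.12 m from the centre, with end-angles ±π/4.
One side contributes B₁ = (μ₀I/4πd)·2 sin(π/4) = 3.38×10⁻⁶ T.
All 4 sides add in the same direction: B = 4 × 3.38×10⁻⁶ = 1.35×10⁻⁵ T.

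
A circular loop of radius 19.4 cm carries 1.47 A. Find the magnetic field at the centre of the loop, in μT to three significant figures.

B ≈ 4.76 μT

At the centre of a circular loop the Biot–Savart law gives B = μ₀I/(2R).
B = (4π×10⁻⁷ × 1.47) / (2 × 0.194) = 4.76×10⁻⁶ T.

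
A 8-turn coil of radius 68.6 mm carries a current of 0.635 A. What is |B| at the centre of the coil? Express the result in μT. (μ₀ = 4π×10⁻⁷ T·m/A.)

For an N-turn flat coil, B = Nμ₀I/(2R) with R = 0.0686 m.
B = 8 × 5.82×10⁻⁶ T = 4.65×10⁻⁵ T.

B ≈ 46.5 μT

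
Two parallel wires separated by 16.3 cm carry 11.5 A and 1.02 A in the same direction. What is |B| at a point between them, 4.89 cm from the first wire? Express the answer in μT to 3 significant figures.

Each long wire gives B = μ₀I/(2πd). Distances are d₁ = 0.0489 m and d₂ = 0.1141 m.
B₁ = 4.70×10⁻⁵ T, B₂ = 1.79×10⁻⁶ T.
Between parallel currents the two contributions point in opposite directions, so they subtract. B = |B₁ − B₂| = |4.70×10⁻⁵ − 1.79×10⁻⁶| = 4.52×10⁻⁵ T.

B ≈ 45.2 μT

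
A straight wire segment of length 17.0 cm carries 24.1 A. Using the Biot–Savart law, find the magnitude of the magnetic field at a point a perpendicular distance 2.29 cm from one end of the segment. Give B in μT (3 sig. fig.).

B ≈ 104 μT

For a finite straight segment, B = (μ₀I/4πd)(sinθ₁ + sinθ₂), where θ₁, θ₂ are the angles from the perpendicular to each end.
The perpendicular foot is at one end, so the two end-offsets along the wire are 0 and L = 0.17 m.
sinθ₁ = 0/√(0²+0.0229²) = 0.0000; sinθ₂ = 0.17/√(0.17²+0.0229²) = 0.9910.
B = (4π×10⁻⁷ × 24.1) / (4π × 0.0229) × (0.0000 + 0.9910) = 1.04×10⁻⁴ T.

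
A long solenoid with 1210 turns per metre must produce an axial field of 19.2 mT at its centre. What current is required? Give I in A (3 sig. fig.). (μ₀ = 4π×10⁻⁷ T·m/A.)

I ≈ 12.6 A

Inside a long solenoid B = μ₀nI with n = 1210 m⁻¹, so I = B/(μ₀n).
I = 1.92×10⁻² / (4π×10⁻⁷ × 1210) = 12.6 A.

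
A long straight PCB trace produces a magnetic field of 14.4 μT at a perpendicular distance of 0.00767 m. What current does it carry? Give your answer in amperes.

For a long straight wire B = μ₀I/(2πd), so I = 2πdB/μ₀.
I = 2π × 0.00767 × 1.44×10⁻⁵ / (4π×10⁻⁷) = 0.552 A.

I ≈ 0.552 A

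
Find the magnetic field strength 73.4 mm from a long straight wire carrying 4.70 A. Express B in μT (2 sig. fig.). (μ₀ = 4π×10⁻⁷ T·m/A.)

For an infinitely long straight wire, B = μ₀I/(2πd).
B = (4π×10⁻⁷ × 4.70) / (2π × 0.0734) = 1.28×10⁻⁵ T.

B ≈ 13 μT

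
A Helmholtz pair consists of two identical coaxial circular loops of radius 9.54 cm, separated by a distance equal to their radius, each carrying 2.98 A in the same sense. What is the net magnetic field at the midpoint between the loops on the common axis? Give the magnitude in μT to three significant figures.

B ≈ 28.1 μT

Each loop contributes B = μ₀IR²/[2(R²+z²)^(3/2)] on the axis, with z measured from that loop.
Loop 1 (z = 0.0477 m): B₁ = 1.40×10⁻⁵ T. Loop 2 (z = 0.0477 m): B₂ = 1.40×10⁻⁵ T.
The fields add: B = B₁ + B₂ = 2.81×10⁻⁵ T.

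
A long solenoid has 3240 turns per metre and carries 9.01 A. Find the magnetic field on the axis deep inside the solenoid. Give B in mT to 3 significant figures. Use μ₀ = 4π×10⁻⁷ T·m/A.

B ≈ 36.7 mT

Inside a long solenoid, B = μ₀nI with n = 3240 turns/m.
B = 4π×10⁻⁷ × 3240 × 9.01 = 3.67×10⁻² T.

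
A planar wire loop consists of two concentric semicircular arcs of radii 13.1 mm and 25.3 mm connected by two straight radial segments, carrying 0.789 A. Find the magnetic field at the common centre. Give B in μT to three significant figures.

The radial connectors point toward the centre, so dl × r̂ = 0 and they contribute nothing.
Each semicircle gives μ₀I/(4R): inner arc 1.89×10⁻⁵ T, outer arc 9.80×10⁻⁶ T.
The two arcs carry current in opposite angular senses, so their fields oppose: B = |1.89×10⁻⁵ − 9.80×10⁻⁶| = 9.12×10⁻⁶ T.

B ≈ 9.12 μT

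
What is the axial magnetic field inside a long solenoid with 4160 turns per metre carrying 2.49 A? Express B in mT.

B ≈ 13.0 mT

Inside a long solenoid, B = μ₀nI with n = 4160 turns/m.
B = 4π×10⁻⁷ × 4160 × 2.49 = 1.30×10⁻² T.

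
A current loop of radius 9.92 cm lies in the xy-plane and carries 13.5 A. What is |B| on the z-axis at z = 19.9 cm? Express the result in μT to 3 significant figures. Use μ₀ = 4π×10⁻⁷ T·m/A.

On the axis of a circular loop, B = μ₀IR² / [2(R²+z²)^(3/2)].
R² + z² = (0.0992)² + (0.199)² = 0.04944 m², and (R²+z²)^(3/2) = 1.10×10⁻² m³.
B = (4π×10⁻⁷ × 13.5 × 0.009841) / (2 × 1.10×10⁻²) = 7.59×10⁻⁶ T.

B ≈ 7.59 μT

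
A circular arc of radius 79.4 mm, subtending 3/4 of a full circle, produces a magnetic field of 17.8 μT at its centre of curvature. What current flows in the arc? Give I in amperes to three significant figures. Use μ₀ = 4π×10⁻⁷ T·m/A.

I ≈ 3.00 A

For a circular arc, B = μ₀Iφ/(4πR) with φ in radians; here φ = 4.712 rad.
So I = 4πRB/(μ₀φ) = 4π × 0.0794 × 1.78×10⁻⁵ / (4π×10⁻⁷ × 4.712) = 3.00 A.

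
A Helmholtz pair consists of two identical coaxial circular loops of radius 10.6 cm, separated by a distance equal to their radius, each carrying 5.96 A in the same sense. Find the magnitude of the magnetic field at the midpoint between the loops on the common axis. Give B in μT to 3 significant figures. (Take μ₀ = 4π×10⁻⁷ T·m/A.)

B ≈ 50.6 μT

Each loop contributes B = μ₀IR²/[2(R²+z²)^(3/2)] on the axis, with z measured from that loop.
Loop 1 (z = 0.053 m): B₁ = 2.53×10⁻⁵ T. Loop 2 (z = 0.053 m): B₂ = 2.53×10⁻⁵ T.
The fields add: B = B₁ + B₂ = 5.06×10⁻⁵ T.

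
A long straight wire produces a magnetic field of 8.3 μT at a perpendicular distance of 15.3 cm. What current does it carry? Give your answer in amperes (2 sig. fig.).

I ≈ 6.3 A

For a long straight wire B = μ₀I/(2πd), so I = 2πdB/μ₀.
I = 2π × 0.153 × 8.30×10⁻⁶ / (4π×10⁻⁷) = 6.35 A.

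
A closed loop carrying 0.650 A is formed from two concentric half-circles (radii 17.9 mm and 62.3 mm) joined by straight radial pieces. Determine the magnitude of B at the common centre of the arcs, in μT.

The radial connectors point toward the centre, so dl × r̂ = 0 and they contribute nothing.
Each semicircle gives μ₀I/(4R): inner arc 1.14×10⁻⁵ T, outer arc 3.28×10⁻⁶ T.
The two arcs carry current in opposite angular senses, so their fields oppose: B = |1.14×10⁻⁵ − 3.28×10⁻⁶| = 8.13×10⁻⁶ T.

B ≈ 8.13 μT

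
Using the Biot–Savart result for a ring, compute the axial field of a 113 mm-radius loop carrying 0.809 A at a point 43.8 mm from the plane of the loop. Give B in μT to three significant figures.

B ≈ 3.65 μT

On the axis of a circular loop, B = μ₀IR² / [2(R²+z²)^(3/2)].
R² + z² = (0.113)² + (0.0438)² = 0.01469 m², and (R²+z²)^(3/2) = 1.78×10⁻³ m³.
B = (4π×10⁻⁷ × 0.809 × 0.01277) / (2 × 1.78×10⁻³) = 3.65×10⁻⁶ T.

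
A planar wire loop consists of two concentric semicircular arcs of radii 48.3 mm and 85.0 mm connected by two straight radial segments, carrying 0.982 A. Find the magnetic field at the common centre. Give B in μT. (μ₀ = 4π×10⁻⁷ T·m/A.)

B ≈ 2.76 μT

The radial connectors point toward the centre, so dl × r̂ = 0 and they contribute nothing.
Each semicircle gives μ₀I/(4R): inner arc 6.39×10⁻⁶ T, outer arc 3.63×10⁻⁶ T.
The two arcs carry current in opposite angular senses, so their fields oppose: B = |6.39×10⁻⁶ − 3.63×10⁻⁶| = 2.76×10⁻⁶ T.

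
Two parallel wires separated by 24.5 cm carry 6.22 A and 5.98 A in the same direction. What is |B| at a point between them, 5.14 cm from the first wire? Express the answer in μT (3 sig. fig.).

Each long wire gives B = μ₀I/(2πd). Distances are d₁ = 0.0514 m and d₂ = 0.1936 m.
B₁ = 2.42×10⁻⁵ T, B₂ = 6.18×10⁻⁶ T.
Between parallel currents the two contributions point in opposite directions, so they subtract. B = |B₁ − B₂| = |2.42×10⁻⁵ − 6.18×10⁻⁶| = 1.80×10⁻⁵ T.

B ≈ 18.0 μT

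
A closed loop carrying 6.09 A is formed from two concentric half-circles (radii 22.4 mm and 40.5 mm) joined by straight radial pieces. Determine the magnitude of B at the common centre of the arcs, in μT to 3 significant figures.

B ≈ 38.2 μT

The radial connectors point toward the centre, so dl × r̂ = 0 and they contribute nothing.
Each semicircle gives μ₀I/(4R): inner arc 8.54×10⁻⁵ T, outer arc 4.72×10⁻⁵ T.
The two arcs carry current in opposite angular senses, so their fields oppose: B = |8.54×10⁻⁵ − 4.72×10⁻⁵| = 3.82×10⁻⁵ T.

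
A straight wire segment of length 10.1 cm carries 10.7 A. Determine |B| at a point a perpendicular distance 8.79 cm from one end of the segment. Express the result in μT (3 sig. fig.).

B ≈ 9.18 μT

For a finite straight segment, B = (μ₀I/4πd)(sinθ₁ + sinθ₂), where θ₁, θ₂ are the angles from the perpendicular to each end.
The perpendicular foot is at one end, so the two end-offsets along the wire are 0 and L = 0.101 m.
sinθ₁ = 0/√(0²+0.0879²) = 0.0000; sinθ₂ = 0.101/√(0.101²+0.0879²) = 0.7543.
B = (4π×10⁻⁷ × 10.7) / (4π × 0.0879) × (0.0000 + 0.7543) = 9.18×10⁻⁶ T.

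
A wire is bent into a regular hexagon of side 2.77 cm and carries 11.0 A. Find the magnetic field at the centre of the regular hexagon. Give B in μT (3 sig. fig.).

B ≈ 275 μT

Each side is a finite straight segment at perpendicular distance d = a/(2 tan(π/6)) = 0.02399 m from the centre, with end-angles ±π/6.
One side contributes B₁ = (μ₀I/4πd)·2 sin(π/6) = 4.59×10⁻⁵ T.
All 6 sides add in the same direction: B = 6 × 4.59×10⁻⁵ = 2.75×10⁻⁴ T.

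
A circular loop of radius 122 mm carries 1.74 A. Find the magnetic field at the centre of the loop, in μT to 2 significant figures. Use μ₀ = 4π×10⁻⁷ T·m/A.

At the centre of a circular loop the Biot–Savart law gives B = μ₀I/(2R).
B = (4π×10⁻⁷ × 1.74) / (2 × 0.122) = 8.96×10⁻⁶ T.

B ≈ 9.0 μT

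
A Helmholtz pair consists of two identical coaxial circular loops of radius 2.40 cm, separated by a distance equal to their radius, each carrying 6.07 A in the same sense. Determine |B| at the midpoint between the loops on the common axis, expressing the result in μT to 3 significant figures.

Each loop contributes B = μ₀IR²/[2(R²+z²)^(3/2)] on the axis, with z measured from that loop.
Loop 1 (z = 0.012 m): B₁ = 1.14×10⁻⁴ T. Loop 2 (z = 0.012 m): B₂ = 1.14×10⁻⁴ T.
The fields add: B = B₁ + B₂ = 2.27×10⁻⁴ T.

B ≈ 227 μT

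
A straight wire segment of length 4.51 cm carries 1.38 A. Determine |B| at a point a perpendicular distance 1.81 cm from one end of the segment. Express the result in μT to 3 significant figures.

For a finite straight segment, B = (μ₀I/4πd)(sinθ₁ + sinθ₂), where θ₁, θ₂ are the angles from the perpendicular to each end.
The perpendicular foot is at one end, so the two end-offsets along the wire are 0 and L = 0.0451 m.
sinθ₁ = 0/√(0²+0.0181²) = 0.0000; sinθ₂ = 0.0451/√(0.0451²+0.0181²) = 0.9281.
B = (4π×10⁻⁷ × 1.38) / (4π × 0.0181) × (0.0000 + 0.9281) = 7.08×10⁻⁶ T.

B ≈ 7.08 μT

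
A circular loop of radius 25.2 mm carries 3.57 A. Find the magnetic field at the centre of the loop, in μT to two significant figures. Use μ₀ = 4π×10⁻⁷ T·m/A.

At the centre of a circular loop the Biot–Savart law gives B = μ₀I/(2R).
B = (4π×10⁻⁷ × 3.57) / (2 × 0.0252) = 8.90×10⁻⁵ T.

B ≈ 89 μT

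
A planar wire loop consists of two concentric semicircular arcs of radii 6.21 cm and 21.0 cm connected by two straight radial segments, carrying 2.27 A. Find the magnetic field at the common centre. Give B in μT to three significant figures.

B ≈ 8.09 μT

The radial connectors point toward the centre, so dl × r̂ = 0 and they contribute nothing.
Each semicircle gives μ₀I/(4R): inner arc 1.15×10⁻⁵ T, outer arc 3.40×10⁻⁶ T.
The two arcs carry current in opposite angular senses, so their fields oppose: B = |1.15×10⁻⁵ − 3.40×10⁻⁶| = 8.09×10⁻⁶ T.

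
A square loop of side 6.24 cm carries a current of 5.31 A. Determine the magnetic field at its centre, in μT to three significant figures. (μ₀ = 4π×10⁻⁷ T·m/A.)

B ≈ 96.3 μT

Each side is a finite straight segment at perpendicular distance d = a/(2 tan(π/4)) = 0.0312 m from the centre, with end-angles ±π/4.
One side contributes B₁ = (μ₀I/4πd)·2 sin(π/4) = 2.41×10⁻⁵ T.
All 4 sides add in the same direction: B = 4 × 2.41×10⁻⁵ = 9.63×10⁻⁵ T.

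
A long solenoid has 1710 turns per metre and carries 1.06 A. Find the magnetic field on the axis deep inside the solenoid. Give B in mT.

B ≈ 2.28 mT

Inside a long solenoid, B = μ₀nI with n = 1710 turns/m.
B = 4π×10⁻⁷ × 1710 × 1.06 = 2.28×10⁻³ T.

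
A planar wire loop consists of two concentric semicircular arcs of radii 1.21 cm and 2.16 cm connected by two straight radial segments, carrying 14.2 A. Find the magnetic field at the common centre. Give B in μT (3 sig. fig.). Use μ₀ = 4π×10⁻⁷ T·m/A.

B ≈ 162 μT

The radial connectors point toward the centre, so dl × r̂ = 0 and they contribute nothing.
Each semicircle gives μ₀I/(4R): inner arc 3.69×10⁻⁴ T, outer arc 2.07×10⁻⁴ T.
The two arcs carry current in opposite angular senses, so their fields oppose: B = |3.69×10⁻⁴ − 2.07×10⁻⁴| = 1.62×10⁻⁴ T.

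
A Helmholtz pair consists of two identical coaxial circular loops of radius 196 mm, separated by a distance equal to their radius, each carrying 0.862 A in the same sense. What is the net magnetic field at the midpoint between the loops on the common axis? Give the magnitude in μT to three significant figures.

Each loop contributes B = μ₀IR²/[2(R²+z²)^(3/2)] on the axis, with z measured from that loop.
Loop 1 (z = 0.098 m): B₁ = 1.98×10⁻⁶ T. Loop 2 (z = 0.098 m): B₂ = 1.98×10⁻⁶ T.
The fields add: B = B₁ + B₂ = 3.95×10⁻⁶ T.

B ≈ 3.95 μT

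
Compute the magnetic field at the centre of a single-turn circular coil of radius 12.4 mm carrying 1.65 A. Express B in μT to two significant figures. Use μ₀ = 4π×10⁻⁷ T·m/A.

B ≈ 84 μT

At the centre of a circular loop the Biot–Savart law gives B = μ₀I/(2R).
B = (4π×10⁻⁷ × 1.65) / (2 × 0.0124) = 8.36×10⁻⁵ T.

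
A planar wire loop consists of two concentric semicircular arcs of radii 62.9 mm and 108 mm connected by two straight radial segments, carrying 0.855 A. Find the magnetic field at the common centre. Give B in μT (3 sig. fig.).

The radial connectors point toward the centre, so dl × r̂ = 0 and they contribute nothing.
Each semicircle gives μ₀I/(4R): inner arc 4.27×10⁻⁶ T, outer arc 2.49×10⁻⁶ T.
The two arcs carry current in opposite angular senses, so their fields oppose: B = |4.27×10⁻⁶ − 2.49×10⁻⁶| = 1.78×10⁻⁶ T.

B ≈ 1.78 μT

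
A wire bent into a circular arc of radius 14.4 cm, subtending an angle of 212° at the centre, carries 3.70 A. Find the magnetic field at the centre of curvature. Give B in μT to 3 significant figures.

B ≈ 9.51 μT

The Biot–Savart field of a circular arc at its centre is B = μ₀Iφ/(4πR), with φ = 3.7 rad.
B = (4π×10⁻⁷ × 3.70 × 3.7) / (4π × 0.144) = 9.51×10⁻⁶ T.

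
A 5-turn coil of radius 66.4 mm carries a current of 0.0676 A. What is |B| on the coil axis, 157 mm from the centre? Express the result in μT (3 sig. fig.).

For an N-turn flat coil, B = Nμ₀IR²/[2(R²+z²)^(3/2)] with R = 0.0664 m, z = 0.157 m.
B = 5 × 3.78×10⁻⁸ T = 1.89×10⁻⁷ T.

B ≈ 0.189 μT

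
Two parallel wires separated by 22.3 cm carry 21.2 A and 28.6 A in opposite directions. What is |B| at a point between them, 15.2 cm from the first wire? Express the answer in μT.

Each long wire gives B = μ₀I/(2πd). Distances are d₁ = 0.152 m and d₂ = 0.071 m.
B₁ = 2.79×10⁻⁵ T, B₂ = 8.06×10⁻⁵ T.
Between antiparallel currents both contributions point the same way, so they add. B = B₁ + B₂ = 2.79×10⁻⁵ + 8.06×10⁻⁵ = 1.08×10⁻⁴ T.

B ≈ 108 μT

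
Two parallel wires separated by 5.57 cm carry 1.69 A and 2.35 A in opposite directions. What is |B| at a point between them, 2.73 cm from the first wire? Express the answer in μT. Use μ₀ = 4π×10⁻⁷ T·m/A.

Each long wire gives B = μ₀I/(2πd). Distances are d₁ = 0.0273 m and d₂ = 0.0284 m.
B₁ = 1.24×10⁻⁵ T, B₂ = 1.65×10⁻⁵ T.
Between antiparallel currents both contributions point the same way, so they add. B = B₁ + B₂ = 1.24×10⁻⁵ + 1.65×10⁻⁵ = 2.89×10⁻⁵ T.

B ≈ 28.9 μT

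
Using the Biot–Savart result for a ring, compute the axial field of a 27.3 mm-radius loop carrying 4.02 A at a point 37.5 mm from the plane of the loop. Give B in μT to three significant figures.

B ≈ 18.9 μT

On the axis of a circular loop, B = μ₀IR² / [2(R²+z²)^(3/2)].
R² + z² = (0.0273)² + (0.0375)² = 0.002152 m², and (R²+z²)^(3/2) = 9.98×10⁻⁵ m³.
B = (4π×10⁻⁷ × 4.02 × 0.0007453) / (2 × 9.98×10⁻⁵) = 1.89×10⁻⁵ T.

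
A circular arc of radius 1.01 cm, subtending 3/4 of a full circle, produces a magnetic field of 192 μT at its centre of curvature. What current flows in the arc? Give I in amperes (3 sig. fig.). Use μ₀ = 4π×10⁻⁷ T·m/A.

I ≈ 4.12 A

For a circular arc, B = μ₀Iφ/(4πR) with φ in radians; here φ = 4.712 rad.
So I = 4πRB/(μ₀φ) = 4π × 0.0101 × 1.92×10⁻⁴ / (4π×10⁻⁷ × 4.712) = 4.12 A.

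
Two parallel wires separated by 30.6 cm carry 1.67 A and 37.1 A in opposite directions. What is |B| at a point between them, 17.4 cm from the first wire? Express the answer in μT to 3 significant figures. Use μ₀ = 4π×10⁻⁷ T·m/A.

Each long wire gives B = μ₀I/(2πd). Distances are d₁ = 0.174 m and d₂ = 0.132 m.
B₁ = 1.92×10⁻⁶ T, B₂ = 5.62×10⁻⁵ T.
Between antiparallel currents both contributions point the same way, so they add. B = B₁ + B₂ = 1.92×10⁻⁶ + 5.62×10⁻⁵ = 5.81×10⁻⁵ T.

B ≈ 58.1 μT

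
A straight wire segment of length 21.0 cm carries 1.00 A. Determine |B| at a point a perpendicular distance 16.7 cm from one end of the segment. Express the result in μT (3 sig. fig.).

B ≈ 0.469 μT

For a finite straight segment, B = (μ₀I/4πd)(sinθ₁ + sinθ₂), where θ₁, θ₂ are the angles from the perpendicular to each end.
The perpendicular foot is at one end, so the two end-offsets along the wire are 0 and L = 0.21 m.
sinθ₁ = 0/√(0²+0.167²) = 0.0000; sinθ₂ = 0.21/√(0.21²+0.167²) = 0.7827.
B = (4π×10⁻⁷ × 1.00) / (4π × 0.167) × (0.0000 + 0.7827) = 4.69×10⁻⁷ T.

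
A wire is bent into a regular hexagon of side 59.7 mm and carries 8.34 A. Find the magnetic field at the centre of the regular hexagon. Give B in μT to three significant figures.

Each side is a finite straight segment at perpendicular distance d = a/(2 tan(π/6)) = 0.0517 m from the centre, with end-angles ±π/6.
One side contributes B₁ = (μ₀I/4πd)·2 sin(π/6) = 1.61×10⁻⁵ T.
All 6 sides add in the same direction: B = 6 × 1.61×10⁻⁵ = 9.68×10⁻⁵ T.

B ≈ 96.8 μT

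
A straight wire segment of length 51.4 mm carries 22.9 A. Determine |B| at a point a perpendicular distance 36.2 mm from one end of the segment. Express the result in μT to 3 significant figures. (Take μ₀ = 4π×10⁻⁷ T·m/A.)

For a finite straight segment, B = (μ₀I/4πd)(sinθ₁ + sinθ₂), where θ₁, θ₂ are the angles from the perpendicular to each end.
The perpendicular foot is at one end, so the two end-offsets along the wire are 0 and L = 0.0514 m.
sinθ₁ = 0/√(0²+0.0362²) = 0.0000; sinθ₂ = 0.0514/√(0.0514²+0.0362²) = 0.8176.
B = (4π×10⁻⁷ × 22.9) / (4π × 0.0362) × (0.0000 + 0.8176) = 5.17×10⁻⁵ T.

B ≈ 51.7 μT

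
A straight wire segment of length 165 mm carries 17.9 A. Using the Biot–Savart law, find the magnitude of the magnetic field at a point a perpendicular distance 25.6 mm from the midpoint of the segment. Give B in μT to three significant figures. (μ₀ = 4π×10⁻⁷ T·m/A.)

B ≈ 134 μT

For a finite straight segment, B = (μ₀I/4πd)(sinθ₁ + sinθ₂), where θ₁, θ₂ are the angles from the perpendicular to each end.
The perpendicular from the point meets the wire at its midpoint, so each end is L/2 = 0.0825 m away along the wire.
sinθ₁ = 0.0825/√(0.0825²+0.0256²) = 0.9551; sinθ₂ = 0.0825/√(0.0825²+0.0256²) = 0.9551.
B = (4π×10⁻⁷ × 17.9) / (4π × 0.0256) × (0.9551 + 0.9551) = 1.34×10⁻⁴ T.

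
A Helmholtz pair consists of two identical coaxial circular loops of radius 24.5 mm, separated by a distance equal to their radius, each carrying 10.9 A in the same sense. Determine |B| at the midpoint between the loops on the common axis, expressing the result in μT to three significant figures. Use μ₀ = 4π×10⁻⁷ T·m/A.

Each loop contributes B = μ₀IR²/[2(R²+z²)^(3/2)] on the axis, with z measured from that loop.
Loop 1 (z = 0.01225 m): B₁ = 2.00×10⁻⁴ T. Loop 2 (z = 0.01225 m): B₂ = 2.00×10⁻⁴ T.
The fields add: B = B₁ + B₂ = 4.00×10⁻⁴ T.

B ≈ 400 μT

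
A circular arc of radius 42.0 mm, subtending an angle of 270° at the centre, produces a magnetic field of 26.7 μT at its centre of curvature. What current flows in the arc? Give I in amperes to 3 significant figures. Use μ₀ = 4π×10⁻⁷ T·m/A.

I ≈ 2.38 A

For a circular arc, B = μ₀Iφ/(4πR) with φ in radians; here φ = 4.712 rad.
So I = 4πRB/(μ₀φ) = 4π × 0.042 × 2.67×10⁻⁵ / (4π×10⁻⁷ × 4.712) = 2.38 A.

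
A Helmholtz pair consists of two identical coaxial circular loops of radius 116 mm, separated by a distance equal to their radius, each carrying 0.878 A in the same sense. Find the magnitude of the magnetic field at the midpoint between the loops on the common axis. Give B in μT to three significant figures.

Each loop contributes B = μ₀IR²/[2(R²+z²)^(3/2)] on the axis, with z measured from that loop.
Loop 1 (z = 0.058 m): B₁ = 3.40×10⁻⁶ T. Loop 2 (z = 0.058 m): B₂ = 3.40×10⁻⁶ T.
The fields add: B = B₁ + B₂ = 6.81×10⁻⁶ T.

B ≈ 6.81 μT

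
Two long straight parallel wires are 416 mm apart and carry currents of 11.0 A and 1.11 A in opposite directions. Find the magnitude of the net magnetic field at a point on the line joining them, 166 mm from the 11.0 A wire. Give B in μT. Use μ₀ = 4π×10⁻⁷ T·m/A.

Each long wire gives B = μ₀I/(2πd). Distances are d₁ = 0.166 m and d₂ = 0.25 m.
B₁ = 1.33×10⁻⁵ T, B₂ = 8.88×10⁻⁷ T.
Between antiparallel currents both contributions point the same way, so they add. B = B₁ + B₂ = 1.33×10⁻⁵ + 8.88×10⁻⁷ = 1.41×10⁻⁵ T.

B ≈ 14.1 μT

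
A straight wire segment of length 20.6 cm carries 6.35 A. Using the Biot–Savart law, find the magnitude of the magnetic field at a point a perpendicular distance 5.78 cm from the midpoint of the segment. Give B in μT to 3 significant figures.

B ≈ 19.2 μT

For a finite straight segment, B = (μ₀I/4πd)(sinθ₁ + sinθ₂), where θ₁, θ₂ are the angles from the perpendicular to each end.
The perpendicular from the point meets the wire at its midpoint, so each end is L/2 = 0.103 m away along the wire.
sinθ₁ = 0.103/√(0.103²+0.0578²) = 0.8721; sinθ₂ = 0.103/√(0.103²+0.0578²) = 0.8721.
B = (4π×10⁻⁷ × 6.35) / (4π × 0.0578) × (0.8721 + 0.8721) = 1.92×10⁻⁵ T.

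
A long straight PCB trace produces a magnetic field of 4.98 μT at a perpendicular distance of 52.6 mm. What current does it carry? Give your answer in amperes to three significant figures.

For a long straight wire B = μ₀I/(2πd), so I = 2πdB/μ₀.
I = 2π × 0.0526 × 4.98×10⁻⁶ / (4π×10⁻⁷) = 1.31 A.

I ≈ 1.31 A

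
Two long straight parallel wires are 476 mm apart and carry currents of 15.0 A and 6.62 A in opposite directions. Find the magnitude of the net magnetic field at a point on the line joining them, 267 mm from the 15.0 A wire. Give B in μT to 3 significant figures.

B ≈ 17.6 μT

Each long wire gives B = μ₀I/(2πd). Distances are d₁ = 0.267 m and d₂ = 0.209 m.
B₁ = 1.12×10⁻⁵ T, B₂ = 6.33×10⁻⁶ T.
Between antiparallel currents both contributions point the same way, so they add. B = B₁ + B₂ = 1.12×10⁻⁵ + 6.33×10⁻⁶ = 1.76×10⁻⁵ T.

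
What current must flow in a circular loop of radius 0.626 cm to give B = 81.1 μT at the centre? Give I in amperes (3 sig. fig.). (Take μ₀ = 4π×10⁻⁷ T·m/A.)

At the centre of a circular loop B = μ₀I/(2R), so I = 2RB/μ₀.
With R = 0.00626 m, I = 2 × 0.00626 × 8.11×10⁻⁵ / (4π×10⁻⁷) = 0.808 A.

I ≈ 0.808 A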